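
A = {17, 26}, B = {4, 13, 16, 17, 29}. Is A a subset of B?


A ⊆ B means every element of A is in B.
Elements in A not in B: {26}
So A ⊄ B.

No, A ⊄ B


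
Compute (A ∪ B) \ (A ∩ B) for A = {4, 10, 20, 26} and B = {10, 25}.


A △ B = (A \ B) ∪ (B \ A) = elements in exactly one of A or B
A \ B = {4, 20, 26}
B \ A = {25}
A △ B = {4, 20, 25, 26}

A △ B = {4, 20, 25, 26}


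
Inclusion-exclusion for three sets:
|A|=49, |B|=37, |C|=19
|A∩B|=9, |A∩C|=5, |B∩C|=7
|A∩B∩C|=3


|A∪B∪C| = |A|+|B|+|C| - |A∩B|-|A∩C|-|B∩C| + |A∩B∩C|
= 49+37+19 - 9-5-7 + 3
= 105 - 21 + 3
= 87

|A ∪ B ∪ C| = 87


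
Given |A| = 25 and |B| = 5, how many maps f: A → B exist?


Each of |A| = 25 inputs maps to any of |B| = 5 outputs.
# functions = |B|^|A| = 5^25
= 298023223876953125

Number of functions = 298023223876953125


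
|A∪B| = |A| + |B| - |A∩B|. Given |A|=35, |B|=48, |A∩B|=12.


|A ∪ B| = |A| + |B| - |A ∩ B|
= 35 + 48 - 12
= 71

|A ∪ B| = 71


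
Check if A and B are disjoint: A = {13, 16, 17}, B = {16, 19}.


Disjoint means A ∩ B = ∅.
A ∩ B = {16}
A ∩ B ≠ ∅, so A and B are NOT disjoint.

No, A and B are not disjoint (A ∩ B = {16})


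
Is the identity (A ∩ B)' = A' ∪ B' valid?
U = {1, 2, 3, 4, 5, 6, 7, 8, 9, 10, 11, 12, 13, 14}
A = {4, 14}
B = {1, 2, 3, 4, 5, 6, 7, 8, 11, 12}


LHS: A ∩ B = {4}
(A ∩ B)' = U \ (A ∩ B) = {1, 2, 3, 5, 6, 7, 8, 9, 10, 11, 12, 13, 14}
A' = {1, 2, 3, 5, 6, 7, 8, 9, 10, 11, 12, 13}, B' = {9, 10, 13, 14}
Claimed RHS: A' ∪ B' = {1, 2, 3, 5, 6, 7, 8, 9, 10, 11, 12, 13, 14}
Identity is VALID: LHS = RHS = {1, 2, 3, 5, 6, 7, 8, 9, 10, 11, 12, 13, 14} ✓

Identity is valid. (A ∩ B)' = A' ∪ B' = {1, 2, 3, 5, 6, 7, 8, 9, 10, 11, 12, 13, 14}


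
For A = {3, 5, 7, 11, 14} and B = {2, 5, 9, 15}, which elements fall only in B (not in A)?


A = {3, 5, 7, 11, 14}
B = {2, 5, 9, 15}
Region: only in B (not in A)
Elements: {2, 9, 15}

Elements only in B (not in A): {2, 9, 15}


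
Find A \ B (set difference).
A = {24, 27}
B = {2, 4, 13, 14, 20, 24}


A \ B = elements in A but not in B
A = {24, 27}
B = {2, 4, 13, 14, 20, 24}
Remove from A any elements in B
A \ B = {27}

A \ B = {27}


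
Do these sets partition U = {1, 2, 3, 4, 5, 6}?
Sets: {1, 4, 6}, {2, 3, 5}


A partition requires: (1) non-empty parts, (2) pairwise disjoint, (3) union = U
Parts: {1, 4, 6}, {2, 3, 5}
Union of parts: {1, 2, 3, 4, 5, 6}
U = {1, 2, 3, 4, 5, 6}
All non-empty? True
Pairwise disjoint? True
Covers U? True

Yes, valid partition


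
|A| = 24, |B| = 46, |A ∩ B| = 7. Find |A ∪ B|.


|A ∪ B| = |A| + |B| - |A ∩ B|
= 24 + 46 - 7
= 63

|A ∪ B| = 63


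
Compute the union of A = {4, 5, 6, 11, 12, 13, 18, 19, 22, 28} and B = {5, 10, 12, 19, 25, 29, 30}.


A ∪ B = all elements in A or B (or both)
A = {4, 5, 6, 11, 12, 13, 18, 19, 22, 28}
B = {5, 10, 12, 19, 25, 29, 30}
A ∪ B = {4, 5, 6, 10, 11, 12, 13, 18, 19, 22, 25, 28, 29, 30}

A ∪ B = {4, 5, 6, 10, 11, 12, 13, 18, 19, 22, 25, 28, 29, 30}


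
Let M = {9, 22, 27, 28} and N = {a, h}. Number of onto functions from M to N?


n = |M| = 4, k = |N| = 2. Surjections via inclusion-exclusion:
S(n,k) = Σ(-1)^i × C(k,i) × (k-i)^n, i=0 to k
i=0: (-1)^0×C(2,0)×2^4 = 16
i=1: (-1)^1×C(2,1)×1^4 = -2
i=2: (-1)^2×C(2,2)×0^4 = 0
Total = 14

Number of surjections = 14


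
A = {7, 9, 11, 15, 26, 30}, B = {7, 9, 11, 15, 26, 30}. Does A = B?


Two sets are equal iff they have exactly the same elements.
A = {7, 9, 11, 15, 26, 30}
B = {7, 9, 11, 15, 26, 30}
Same elements → A = B

Yes, A = B


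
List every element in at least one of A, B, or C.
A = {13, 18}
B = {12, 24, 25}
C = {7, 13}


A ∪ B = {12, 13, 18, 24, 25}
(A ∪ B) ∪ C = {7, 12, 13, 18, 24, 25}

A ∪ B ∪ C = {7, 12, 13, 18, 24, 25}


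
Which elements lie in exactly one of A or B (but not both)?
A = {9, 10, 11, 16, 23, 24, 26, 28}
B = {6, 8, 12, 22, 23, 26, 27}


A △ B = (A \ B) ∪ (B \ A) = elements in exactly one of A or B
A \ B = {9, 10, 11, 16, 24, 28}
B \ A = {6, 8, 12, 22, 27}
A △ B = {6, 8, 9, 10, 11, 12, 16, 22, 24, 27, 28}

A △ B = {6, 8, 9, 10, 11, 12, 16, 22, 24, 27, 28}


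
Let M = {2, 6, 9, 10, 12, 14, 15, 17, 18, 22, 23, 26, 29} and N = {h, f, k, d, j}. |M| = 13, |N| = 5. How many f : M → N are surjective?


n = |M| = 13, k = |N| = 5. Surjections via inclusion-exclusion:
S(n,k) = Σ(-1)^i × C(k,i) × (k-i)^n, i=0 to k
i=0: (-1)^0×C(5,0)×5^13 = 1220703125
i=1: (-1)^1×C(5,1)×4^13 = -335544320
i=2: (-1)^2×C(5,2)×3^13 = 15943230
i=3: (-1)^3×C(5,3)×2^13 = -81920
i=4: (-1)^4×C(5,4)×1^13 = 5
i=5: (-1)^5×C(5,5)×0^13 = 0
Total = 901020120

Number of surjections = 901020120


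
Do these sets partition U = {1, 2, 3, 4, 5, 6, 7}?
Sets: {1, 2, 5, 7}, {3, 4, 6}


A partition requires: (1) non-empty parts, (2) pairwise disjoint, (3) union = U
Parts: {1, 2, 5, 7}, {3, 4, 6}
Union of parts: {1, 2, 3, 4, 5, 6, 7}
U = {1, 2, 3, 4, 5, 6, 7}
All non-empty? True
Pairwise disjoint? True
Covers U? True

Yes, valid partition


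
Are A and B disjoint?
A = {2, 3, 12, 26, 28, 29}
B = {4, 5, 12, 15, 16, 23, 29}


Disjoint means A ∩ B = ∅.
A ∩ B = {12, 29}
A ∩ B ≠ ∅, so A and B are NOT disjoint.

No, A and B are not disjoint (A ∩ B = {12, 29})


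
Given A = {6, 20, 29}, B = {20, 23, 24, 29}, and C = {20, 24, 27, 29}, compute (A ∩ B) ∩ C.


A ∩ B = {20, 29}
(A ∩ B) ∩ C = {20, 29}

A ∩ B ∩ C = {20, 29}


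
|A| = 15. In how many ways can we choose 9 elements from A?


C(n,k) = n! / (k!(n-k)!)
C(15,9) = 15! / (9!6!)
= 5005

C(15,9) = 5005


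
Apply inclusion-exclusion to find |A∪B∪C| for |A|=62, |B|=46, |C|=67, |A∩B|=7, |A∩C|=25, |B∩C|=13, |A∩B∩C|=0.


|A∪B∪C| = |A|+|B|+|C| - |A∩B|-|A∩C|-|B∩C| + |A∩B∩C|
= 62+46+67 - 7-25-13 + 0
= 175 - 45 + 0
= 130

|A ∪ B ∪ C| = 130


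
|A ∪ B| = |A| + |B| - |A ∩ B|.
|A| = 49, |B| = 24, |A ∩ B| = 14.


|A ∪ B| = |A| + |B| - |A ∩ B|
= 49 + 24 - 14
= 59

|A ∪ B| = 59


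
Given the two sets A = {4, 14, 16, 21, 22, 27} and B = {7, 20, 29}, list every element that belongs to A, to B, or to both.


A ∪ B = all elements in A or B (or both)
A = {4, 14, 16, 21, 22, 27}
B = {7, 20, 29}
A ∪ B = {4, 7, 14, 16, 20, 21, 22, 27, 29}

A ∪ B = {4, 7, 14, 16, 20, 21, 22, 27, 29}


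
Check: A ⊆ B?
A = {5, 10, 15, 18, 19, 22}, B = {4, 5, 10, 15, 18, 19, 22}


A ⊆ B means every element of A is in B.
All elements of A are in B.
So A ⊆ B.

Yes, A ⊆ B


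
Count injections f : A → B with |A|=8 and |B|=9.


An injection sends each of |A| = 8 inputs to a distinct output in B.
# injections = |B|·(|B|-1)·…·(|B|-|A|+1) = 9! / (9 - 8)!
= 9 × 8 × 7 × 6 × 5 × 4 × 3 × 2
= 362880

Number of injections = 362880


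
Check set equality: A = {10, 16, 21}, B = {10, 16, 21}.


Two sets are equal iff they have exactly the same elements.
A = {10, 16, 21}
B = {10, 16, 21}
Same elements → A = B

Yes, A = B


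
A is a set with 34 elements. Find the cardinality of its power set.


Number of subsets = 2^n
= 2^34
= 17179869184

|P(A)| = 17179869184


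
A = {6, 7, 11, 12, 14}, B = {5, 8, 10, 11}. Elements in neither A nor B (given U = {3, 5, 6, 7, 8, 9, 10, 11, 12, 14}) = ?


A = {6, 7, 11, 12, 14}
B = {5, 8, 10, 11}
Region: in neither A nor B (given U = {3, 5, 6, 7, 8, 9, 10, 11, 12, 14})
Elements: {3, 9}

Elements in neither A nor B (given U = {3, 5, 6, 7, 8, 9, 10, 11, 12, 14}): {3, 9}


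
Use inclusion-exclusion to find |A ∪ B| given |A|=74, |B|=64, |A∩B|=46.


|A ∪ B| = |A| + |B| - |A ∩ B|
= 74 + 64 - 46
= 92

|A ∪ B| = 92


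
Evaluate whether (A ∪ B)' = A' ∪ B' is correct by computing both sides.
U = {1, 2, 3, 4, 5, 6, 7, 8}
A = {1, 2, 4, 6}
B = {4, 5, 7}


LHS: A ∪ B = {1, 2, 4, 5, 6, 7}
(A ∪ B)' = U \ (A ∪ B) = {3, 8}
A' = {3, 5, 7, 8}, B' = {1, 2, 3, 6, 8}
Claimed RHS: A' ∪ B' = {1, 2, 3, 5, 6, 7, 8}
Identity is INVALID: LHS = {3, 8} but the RHS claimed here equals {1, 2, 3, 5, 6, 7, 8}. The correct form is (A ∪ B)' = A' ∩ B'.

Identity is invalid: (A ∪ B)' = {3, 8} but A' ∪ B' = {1, 2, 3, 5, 6, 7, 8}. The correct De Morgan law is (A ∪ B)' = A' ∩ B'.


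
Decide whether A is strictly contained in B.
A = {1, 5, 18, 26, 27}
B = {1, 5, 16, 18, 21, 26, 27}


A ⊂ B requires: A ⊆ B AND A ≠ B.
A ⊆ B? Yes
A = B? No
A ⊂ B: Yes (A is a proper subset of B)

Yes, A ⊂ B


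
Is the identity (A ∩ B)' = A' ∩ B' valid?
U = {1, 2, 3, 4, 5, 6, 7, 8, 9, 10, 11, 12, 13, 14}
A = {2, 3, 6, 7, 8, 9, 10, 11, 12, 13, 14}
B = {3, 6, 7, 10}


LHS: A ∩ B = {3, 6, 7, 10}
(A ∩ B)' = U \ (A ∩ B) = {1, 2, 4, 5, 8, 9, 11, 12, 13, 14}
A' = {1, 4, 5}, B' = {1, 2, 4, 5, 8, 9, 11, 12, 13, 14}
Claimed RHS: A' ∩ B' = {1, 4, 5}
Identity is INVALID: LHS = {1, 2, 4, 5, 8, 9, 11, 12, 13, 14} but the RHS claimed here equals {1, 4, 5}. The correct form is (A ∩ B)' = A' ∪ B'.

Identity is invalid: (A ∩ B)' = {1, 2, 4, 5, 8, 9, 11, 12, 13, 14} but A' ∩ B' = {1, 4, 5}. The correct De Morgan law is (A ∩ B)' = A' ∪ B'.


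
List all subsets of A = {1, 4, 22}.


|A| = 3, so |P(A)| = 2^3 = 8
Enumerate subsets by cardinality (0 to 3):
∅, {1}, {4}, {22}, {1, 4}, {1, 22}, {4, 22}, {1, 4, 22}

P(A) has 8 subsets: ∅, {1}, {4}, {22}, {1, 4}, {1, 22}, {4, 22}, {1, 4, 22}


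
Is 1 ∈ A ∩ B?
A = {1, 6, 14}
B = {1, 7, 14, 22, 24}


A = {1, 6, 14}, B = {1, 7, 14, 22, 24}
A ∩ B = elements in both A and B
A ∩ B = {1, 14}
Checking if 1 ∈ A ∩ B
1 is in A ∩ B → True

1 ∈ A ∩ B


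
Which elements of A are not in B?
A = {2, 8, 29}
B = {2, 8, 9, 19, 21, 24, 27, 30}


A \ B = elements in A but not in B
A = {2, 8, 29}
B = {2, 8, 9, 19, 21, 24, 27, 30}
Remove from A any elements in B
A \ B = {29}

A \ B = {29}


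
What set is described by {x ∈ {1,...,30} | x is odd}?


Checking each candidate:
Condition: odd numbers in {1,...,30}
Result = {1, 3, 5, 7, 9, 11, 13, 15, 17, 19, 21, 23, 25, 27, 29}

{1, 3, 5, 7, 9, 11, 13, 15, 17, 19, 21, 23, 25, 27, 29}


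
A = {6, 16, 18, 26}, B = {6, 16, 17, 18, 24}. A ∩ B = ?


A ∩ B = elements in both A and B
A = {6, 16, 18, 26}
B = {6, 16, 17, 18, 24}
A ∩ B = {6, 16, 18}

A ∩ B = {6, 16, 18}


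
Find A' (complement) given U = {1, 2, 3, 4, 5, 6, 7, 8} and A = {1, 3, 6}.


Aᶜ = U \ A = elements in U but not in A
U = {1, 2, 3, 4, 5, 6, 7, 8}
A = {1, 3, 6}
Aᶜ = {2, 4, 5, 7, 8}

Aᶜ = {2, 4, 5, 7, 8}


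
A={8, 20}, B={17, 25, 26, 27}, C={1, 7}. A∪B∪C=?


A ∪ B = {8, 17, 20, 25, 26, 27}
(A ∪ B) ∪ C = {1, 7, 8, 17, 20, 25, 26, 27}

A ∪ B ∪ C = {1, 7, 8, 17, 20, 25, 26, 27}


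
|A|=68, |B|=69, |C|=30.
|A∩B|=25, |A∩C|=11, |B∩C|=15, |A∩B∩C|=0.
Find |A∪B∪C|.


|A∪B∪C| = |A|+|B|+|C| - |A∩B|-|A∩C|-|B∩C| + |A∩B∩C|
= 68+69+30 - 25-11-15 + 0
= 167 - 51 + 0
= 116

|A ∪ B ∪ C| = 116


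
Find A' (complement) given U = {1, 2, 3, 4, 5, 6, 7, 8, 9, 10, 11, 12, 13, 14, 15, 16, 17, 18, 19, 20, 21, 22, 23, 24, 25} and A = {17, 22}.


Aᶜ = U \ A = elements in U but not in A
U = {1, 2, 3, 4, 5, 6, 7, 8, 9, 10, 11, 12, 13, 14, 15, 16, 17, 18, 19, 20, 21, 22, 23, 24, 25}
A = {17, 22}
Aᶜ = {1, 2, 3, 4, 5, 6, 7, 8, 9, 10, 11, 12, 13, 14, 15, 16, 18, 19, 20, 21, 23, 24, 25}

Aᶜ = {1, 2, 3, 4, 5, 6, 7, 8, 9, 10, 11, 12, 13, 14, 15, 16, 18, 19, 20, 21, 23, 24, 25}


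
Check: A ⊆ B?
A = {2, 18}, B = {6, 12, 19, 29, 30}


A ⊆ B means every element of A is in B.
Elements in A not in B: {2, 18}
So A ⊄ B.

No, A ⊄ B


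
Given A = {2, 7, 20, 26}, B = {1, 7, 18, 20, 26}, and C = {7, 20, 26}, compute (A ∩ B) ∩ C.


A ∩ B = {7, 20, 26}
(A ∩ B) ∩ C = {7, 20, 26}

A ∩ B ∩ C = {7, 20, 26}


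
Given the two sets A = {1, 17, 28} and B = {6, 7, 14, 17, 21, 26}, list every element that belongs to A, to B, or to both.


A ∪ B = all elements in A or B (or both)
A = {1, 17, 28}
B = {6, 7, 14, 17, 21, 26}
A ∪ B = {1, 6, 7, 14, 17, 21, 26, 28}

A ∪ B = {1, 6, 7, 14, 17, 21, 26, 28}


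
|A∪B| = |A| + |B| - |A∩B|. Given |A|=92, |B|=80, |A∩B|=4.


|A ∪ B| = |A| + |B| - |A ∩ B|
= 92 + 80 - 4
= 168

|A ∪ B| = 168


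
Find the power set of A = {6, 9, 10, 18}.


|A| = 4, so |P(A)| = 2^4 = 16
Enumerate subsets by cardinality (0 to 4):
∅, {6}, {9}, {10}, {18}, {6, 9}, {6, 10}, {6, 18}, {9, 10}, {9, 18}, {10, 18}, {6, 9, 10}, {6, 9, 18}, {6, 10, 18}, {9, 10, 18}, {6, 9, 10, 18}

P(A) has 16 subsets: ∅, {6}, {9}, {10}, {18}, {6, 9}, {6, 10}, {6, 18}, {9, 10}, {9, 18}, {10, 18}, {6, 9, 10}, {6, 9, 18}, {6, 10, 18}, {9, 10, 18}, {6, 9, 10, 18}


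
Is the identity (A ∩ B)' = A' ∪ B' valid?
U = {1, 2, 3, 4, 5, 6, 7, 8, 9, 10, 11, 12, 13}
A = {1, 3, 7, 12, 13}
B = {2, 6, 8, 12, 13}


LHS: A ∩ B = {12, 13}
(A ∩ B)' = U \ (A ∩ B) = {1, 2, 3, 4, 5, 6, 7, 8, 9, 10, 11}
A' = {2, 4, 5, 6, 8, 9, 10, 11}, B' = {1, 3, 4, 5, 7, 9, 10, 11}
Claimed RHS: A' ∪ B' = {1, 2, 3, 4, 5, 6, 7, 8, 9, 10, 11}
Identity is VALID: LHS = RHS = {1, 2, 3, 4, 5, 6, 7, 8, 9, 10, 11} ✓

Identity is valid. (A ∩ B)' = A' ∪ B' = {1, 2, 3, 4, 5, 6, 7, 8, 9, 10, 11}


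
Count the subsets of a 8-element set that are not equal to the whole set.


Total subsets = 2^n = 2^8 = 256
Proper subsets exclude the set itself: 2^n - 1
= 256 - 1
= 255

Number of proper subsets = 255


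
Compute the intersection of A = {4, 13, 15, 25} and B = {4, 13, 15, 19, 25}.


A ∩ B = elements in both A and B
A = {4, 13, 15, 25}
B = {4, 13, 15, 19, 25}
A ∩ B = {4, 13, 15, 25}

A ∩ B = {4, 13, 15, 25}


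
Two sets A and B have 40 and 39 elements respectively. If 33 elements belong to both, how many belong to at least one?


|A ∪ B| = |A| + |B| - |A ∩ B|
= 40 + 39 - 33
= 46

|A ∪ B| = 46


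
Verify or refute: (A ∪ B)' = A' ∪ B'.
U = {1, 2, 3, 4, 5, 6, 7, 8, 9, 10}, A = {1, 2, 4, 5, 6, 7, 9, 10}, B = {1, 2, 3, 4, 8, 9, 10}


LHS: A ∪ B = {1, 2, 3, 4, 5, 6, 7, 8, 9, 10}
(A ∪ B)' = U \ (A ∪ B) = ∅
A' = {3, 8}, B' = {5, 6, 7}
Claimed RHS: A' ∪ B' = {3, 5, 6, 7, 8}
Identity is INVALID: LHS = ∅ but the RHS claimed here equals {3, 5, 6, 7, 8}. The correct form is (A ∪ B)' = A' ∩ B'.

Identity is invalid: (A ∪ B)' = ∅ but A' ∪ B' = {3, 5, 6, 7, 8}. The correct De Morgan law is (A ∪ B)' = A' ∩ B'.


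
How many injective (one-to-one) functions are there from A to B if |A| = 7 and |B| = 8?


An injection sends each of |A| = 7 inputs to a distinct output in B.
# injections = |B|·(|B|-1)·…·(|B|-|A|+1) = 8! / (8 - 7)!
= 8 × 7 × 6 × 5 × 4 × 3 × 2
= 40320

Number of injections = 40320


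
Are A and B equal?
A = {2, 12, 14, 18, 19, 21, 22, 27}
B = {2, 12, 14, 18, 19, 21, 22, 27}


Two sets are equal iff they have exactly the same elements.
A = {2, 12, 14, 18, 19, 21, 22, 27}
B = {2, 12, 14, 18, 19, 21, 22, 27}
Same elements → A = B

Yes, A = B


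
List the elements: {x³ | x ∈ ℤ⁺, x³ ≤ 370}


Checking each candidate:
Condition: positive perfect cubes ≤ 370
Result = {1, 8, 27, 64, 125, 216, 343}

{1, 8, 27, 64, 125, 216, 343}


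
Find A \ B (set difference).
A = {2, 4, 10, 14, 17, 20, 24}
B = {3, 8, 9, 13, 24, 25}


A \ B = elements in A but not in B
A = {2, 4, 10, 14, 17, 20, 24}
B = {3, 8, 9, 13, 24, 25}
Remove from A any elements in B
A \ B = {2, 4, 10, 14, 17, 20}

A \ B = {2, 4, 10, 14, 17, 20}


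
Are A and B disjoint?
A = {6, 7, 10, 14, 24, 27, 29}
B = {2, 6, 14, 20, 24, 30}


Disjoint means A ∩ B = ∅.
A ∩ B = {6, 14, 24}
A ∩ B ≠ ∅, so A and B are NOT disjoint.

No, A and B are not disjoint (A ∩ B = {6, 14, 24})


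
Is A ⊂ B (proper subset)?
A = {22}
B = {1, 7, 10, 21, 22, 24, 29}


A ⊂ B requires: A ⊆ B AND A ≠ B.
A ⊆ B? Yes
A = B? No
A ⊂ B: Yes (A is a proper subset of B)

Yes, A ⊂ B


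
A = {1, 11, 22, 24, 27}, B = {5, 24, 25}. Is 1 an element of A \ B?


A = {1, 11, 22, 24, 27}, B = {5, 24, 25}
A \ B = elements in A but not in B
A \ B = {1, 11, 22, 27}
Checking if 1 ∈ A \ B
1 is in A \ B → True

1 ∈ A \ B


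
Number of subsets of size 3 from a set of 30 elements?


C(n,k) = n! / (k!(n-k)!)
C(30,3) = 30! / (3!27!)
= 4060

C(30,3) = 4060


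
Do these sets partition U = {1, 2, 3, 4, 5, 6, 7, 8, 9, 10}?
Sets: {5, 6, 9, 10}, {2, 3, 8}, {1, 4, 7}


A partition requires: (1) non-empty parts, (2) pairwise disjoint, (3) union = U
Parts: {5, 6, 9, 10}, {2, 3, 8}, {1, 4, 7}
Union of parts: {1, 2, 3, 4, 5, 6, 7, 8, 9, 10}
U = {1, 2, 3, 4, 5, 6, 7, 8, 9, 10}
All non-empty? True
Pairwise disjoint? True
Covers U? True

Yes, valid partition


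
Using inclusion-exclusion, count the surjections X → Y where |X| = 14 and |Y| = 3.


n = |X| = 14, k = |Y| = 3. Surjections via inclusion-exclusion:
S(n,k) = Σ(-1)^i × C(k,i) × (k-i)^n, i=0 to k
i=0: (-1)^0×C(3,0)×3^14 = 4782969
i=1: (-1)^1×C(3,1)×2^14 = -49152
i=2: (-1)^2×C(3,2)×1^14 = 3
i=3: (-1)^3×C(3,3)×0^14 = 0
Total = 4733820

Number of surjections = 4733820


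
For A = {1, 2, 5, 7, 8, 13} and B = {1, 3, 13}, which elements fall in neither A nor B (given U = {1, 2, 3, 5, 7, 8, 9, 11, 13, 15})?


A = {1, 2, 5, 7, 8, 13}
B = {1, 3, 13}
Region: in neither A nor B (given U = {1, 2, 3, 5, 7, 8, 9, 11, 13, 15})
Elements: {9, 11, 15}

Elements in neither A nor B (given U = {1, 2, 3, 5, 7, 8, 9, 11, 13, 15}): {9, 11, 15}


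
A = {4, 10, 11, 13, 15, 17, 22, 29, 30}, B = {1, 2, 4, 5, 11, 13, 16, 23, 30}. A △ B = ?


A △ B = (A \ B) ∪ (B \ A) = elements in exactly one of A or B
A \ B = {10, 15, 17, 22, 29}
B \ A = {1, 2, 5, 16, 23}
A △ B = {1, 2, 5, 10, 15, 16, 17, 22, 23, 29}

A △ B = {1, 2, 5, 10, 15, 16, 17, 22, 23, 29}


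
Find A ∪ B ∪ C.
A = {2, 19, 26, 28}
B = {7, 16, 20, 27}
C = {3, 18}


A ∪ B = {2, 7, 16, 19, 20, 26, 27, 28}
(A ∪ B) ∪ C = {2, 3, 7, 16, 18, 19, 20, 26, 27, 28}

A ∪ B ∪ C = {2, 3, 7, 16, 18, 19, 20, 26, 27, 28}


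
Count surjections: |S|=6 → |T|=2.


n = |S| = 6, k = |T| = 2. Surjections via inclusion-exclusion:
S(n,k) = Σ(-1)^i × C(k,i) × (k-i)^n, i=0 to k
i=0: (-1)^0×C(2,0)×2^6 = 64
i=1: (-1)^1×C(2,1)×1^6 = -2
i=2: (-1)^2×C(2,2)×0^6 = 0
Total = 62

Number of surjections = 62


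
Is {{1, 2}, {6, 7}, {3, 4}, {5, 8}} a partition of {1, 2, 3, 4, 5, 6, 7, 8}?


A partition requires: (1) non-empty parts, (2) pairwise disjoint, (3) union = U
Parts: {1, 2}, {6, 7}, {3, 4}, {5, 8}
Union of parts: {1, 2, 3, 4, 5, 6, 7, 8}
U = {1, 2, 3, 4, 5, 6, 7, 8}
All non-empty? True
Pairwise disjoint? True
Covers U? True

Yes, valid partition


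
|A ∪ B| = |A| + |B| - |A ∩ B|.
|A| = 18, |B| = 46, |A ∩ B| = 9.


|A ∪ B| = |A| + |B| - |A ∩ B|
= 18 + 46 - 9
= 55

|A ∪ B| = 55


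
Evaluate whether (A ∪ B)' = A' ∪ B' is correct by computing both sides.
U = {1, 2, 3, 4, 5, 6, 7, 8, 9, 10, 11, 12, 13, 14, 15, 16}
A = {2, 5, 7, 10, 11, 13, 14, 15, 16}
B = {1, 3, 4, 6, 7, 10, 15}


LHS: A ∪ B = {1, 2, 3, 4, 5, 6, 7, 10, 11, 13, 14, 15, 16}
(A ∪ B)' = U \ (A ∪ B) = {8, 9, 12}
A' = {1, 3, 4, 6, 8, 9, 12}, B' = {2, 5, 8, 9, 11, 12, 13, 14, 16}
Claimed RHS: A' ∪ B' = {1, 2, 3, 4, 5, 6, 8, 9, 11, 12, 13, 14, 16}
Identity is INVALID: LHS = {8, 9, 12} but the RHS claimed here equals {1, 2, 3, 4, 5, 6, 8, 9, 11, 12, 13, 14, 16}. The correct form is (A ∪ B)' = A' ∩ B'.

Identity is invalid: (A ∪ B)' = {8, 9, 12} but A' ∪ B' = {1, 2, 3, 4, 5, 6, 8, 9, 11, 12, 13, 14, 16}. The correct De Morgan law is (A ∪ B)' = A' ∩ B'.


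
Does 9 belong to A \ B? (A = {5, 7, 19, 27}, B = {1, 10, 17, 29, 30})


A = {5, 7, 19, 27}, B = {1, 10, 17, 29, 30}
A \ B = elements in A but not in B
A \ B = {5, 7, 19, 27}
Checking if 9 ∈ A \ B
9 is not in A \ B → False

9 ∉ A \ B


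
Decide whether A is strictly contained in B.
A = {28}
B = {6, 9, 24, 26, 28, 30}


A ⊂ B requires: A ⊆ B AND A ≠ B.
A ⊆ B? Yes
A = B? No
A ⊂ B: Yes (A is a proper subset of B)

Yes, A ⊂ B


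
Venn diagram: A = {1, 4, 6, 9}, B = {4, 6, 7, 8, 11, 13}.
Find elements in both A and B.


A = {1, 4, 6, 9}
B = {4, 6, 7, 8, 11, 13}
Region: in both A and B
Elements: {4, 6}

Elements in both A and B: {4, 6}


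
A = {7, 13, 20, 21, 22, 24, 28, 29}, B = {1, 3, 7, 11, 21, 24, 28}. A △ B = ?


A △ B = (A \ B) ∪ (B \ A) = elements in exactly one of A or B
A \ B = {13, 20, 22, 29}
B \ A = {1, 3, 11}
A △ B = {1, 3, 11, 13, 20, 22, 29}

A △ B = {1, 3, 11, 13, 20, 22, 29}


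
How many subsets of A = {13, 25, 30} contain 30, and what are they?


A subset of A contains 30 iff the remaining 2 elements form any subset of A \ {30}.
Count: 2^(n-1) = 2^2 = 4
Subsets containing 30: {30}, {13, 30}, {25, 30}, {13, 25, 30}

Subsets containing 30 (4 total): {30}, {13, 30}, {25, 30}, {13, 25, 30}


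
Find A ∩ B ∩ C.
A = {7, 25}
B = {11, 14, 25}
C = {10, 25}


A ∩ B = {25}
(A ∩ B) ∩ C = {25}

A ∩ B ∩ C = {25}


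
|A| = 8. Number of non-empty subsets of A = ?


Total subsets = 2^n = 2^8 = 256
Non-empty subsets exclude the empty set: 2^n - 1
= 256 - 1
= 255

Number of non-empty subsets = 255


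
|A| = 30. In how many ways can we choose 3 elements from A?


C(n,k) = n! / (k!(n-k)!)
C(30,3) = 30! / (3!27!)
= 4060

C(30,3) = 4060


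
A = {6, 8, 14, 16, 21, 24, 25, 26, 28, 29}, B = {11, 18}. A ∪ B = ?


A ∪ B = all elements in A or B (or both)
A = {6, 8, 14, 16, 21, 24, 25, 26, 28, 29}
B = {11, 18}
A ∪ B = {6, 8, 11, 14, 16, 18, 21, 24, 25, 26, 28, 29}

A ∪ B = {6, 8, 11, 14, 16, 18, 21, 24, 25, 26, 28, 29}


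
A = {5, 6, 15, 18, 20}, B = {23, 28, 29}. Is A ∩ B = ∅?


Disjoint means A ∩ B = ∅.
A ∩ B = ∅
A ∩ B = ∅, so A and B are disjoint.

Yes, A and B are disjoint


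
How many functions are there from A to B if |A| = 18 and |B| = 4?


Each of |A| = 18 inputs maps to any of |B| = 4 outputs.
# functions = |B|^|A| = 4^18
= 68719476736

Number of functions = 68719476736


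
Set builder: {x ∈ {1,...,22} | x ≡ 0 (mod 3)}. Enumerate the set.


Checking each candidate:
Condition: x in {1,...,22} with x ≡ 0 (mod 3)
Result = {3, 6, 9, 12, 15, 18, 21}

{3, 6, 9, 12, 15, 18, 21}


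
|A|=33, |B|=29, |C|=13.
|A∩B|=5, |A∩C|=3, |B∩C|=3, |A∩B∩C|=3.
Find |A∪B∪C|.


|A∪B∪C| = |A|+|B|+|C| - |A∩B|-|A∩C|-|B∩C| + |A∩B∩C|
= 33+29+13 - 5-3-3 + 3
= 75 - 11 + 3
= 67

|A ∪ B ∪ C| = 67


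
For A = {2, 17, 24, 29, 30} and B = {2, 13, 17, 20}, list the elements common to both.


A ∩ B = elements in both A and B
A = {2, 17, 24, 29, 30}
B = {2, 13, 17, 20}
A ∩ B = {2, 17}

A ∩ B = {2, 17}


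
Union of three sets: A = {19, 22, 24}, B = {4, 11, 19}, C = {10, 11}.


A ∪ B = {4, 11, 19, 22, 24}
(A ∪ B) ∪ C = {4, 10, 11, 19, 22, 24}

A ∪ B ∪ C = {4, 10, 11, 19, 22, 24}


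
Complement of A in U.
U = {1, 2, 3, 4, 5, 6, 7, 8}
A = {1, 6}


Aᶜ = U \ A = elements in U but not in A
U = {1, 2, 3, 4, 5, 6, 7, 8}
A = {1, 6}
Aᶜ = {2, 3, 4, 5, 7, 8}

Aᶜ = {2, 3, 4, 5, 7, 8}


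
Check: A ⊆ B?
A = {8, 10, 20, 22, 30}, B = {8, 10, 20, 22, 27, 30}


A ⊆ B means every element of A is in B.
All elements of A are in B.
So A ⊆ B.

Yes, A ⊆ B


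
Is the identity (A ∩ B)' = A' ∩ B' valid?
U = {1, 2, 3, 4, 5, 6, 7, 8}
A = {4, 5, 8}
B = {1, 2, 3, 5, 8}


LHS: A ∩ B = {5, 8}
(A ∩ B)' = U \ (A ∩ B) = {1, 2, 3, 4, 6, 7}
A' = {1, 2, 3, 6, 7}, B' = {4, 6, 7}
Claimed RHS: A' ∩ B' = {6, 7}
Identity is INVALID: LHS = {1, 2, 3, 4, 6, 7} but the RHS claimed here equals {6, 7}. The correct form is (A ∩ B)' = A' ∪ B'.

Identity is invalid: (A ∩ B)' = {1, 2, 3, 4, 6, 7} but A' ∩ B' = {6, 7}. The correct De Morgan law is (A ∩ B)' = A' ∪ B'.


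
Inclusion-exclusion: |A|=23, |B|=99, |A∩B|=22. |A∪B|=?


|A ∪ B| = |A| + |B| - |A ∩ B|
= 23 + 99 - 22
= 100

|A ∪ B| = 100


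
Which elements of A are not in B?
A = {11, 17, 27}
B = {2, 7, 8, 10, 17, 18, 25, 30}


A \ B = elements in A but not in B
A = {11, 17, 27}
B = {2, 7, 8, 10, 17, 18, 25, 30}
Remove from A any elements in B
A \ B = {11, 27}

A \ B = {11, 27}


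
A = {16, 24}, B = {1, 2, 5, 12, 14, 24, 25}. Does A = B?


Two sets are equal iff they have exactly the same elements.
A = {16, 24}
B = {1, 2, 5, 12, 14, 24, 25}
Differences: {1, 2, 5, 12, 14, 16, 25}
A ≠ B

No, A ≠ B


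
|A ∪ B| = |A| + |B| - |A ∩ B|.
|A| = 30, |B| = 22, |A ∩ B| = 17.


|A ∪ B| = |A| + |B| - |A ∩ B|
= 30 + 22 - 17
= 35

|A ∪ B| = 35


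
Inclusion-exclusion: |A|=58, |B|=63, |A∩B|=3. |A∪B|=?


|A ∪ B| = |A| + |B| - |A ∩ B|
= 58 + 63 - 3
= 118

|A ∪ B| = 118


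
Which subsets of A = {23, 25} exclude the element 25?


A subset of A that omits 25 is a subset of A \ {25}, so there are 2^(n-1) = 2^1 = 2 of them.
Subsets excluding 25: ∅, {23}

Subsets excluding 25 (2 total): ∅, {23}


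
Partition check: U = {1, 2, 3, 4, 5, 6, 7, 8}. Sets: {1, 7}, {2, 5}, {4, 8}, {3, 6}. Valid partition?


A partition requires: (1) non-empty parts, (2) pairwise disjoint, (3) union = U
Parts: {1, 7}, {2, 5}, {4, 8}, {3, 6}
Union of parts: {1, 2, 3, 4, 5, 6, 7, 8}
U = {1, 2, 3, 4, 5, 6, 7, 8}
All non-empty? True
Pairwise disjoint? True
Covers U? True

Yes, valid partition


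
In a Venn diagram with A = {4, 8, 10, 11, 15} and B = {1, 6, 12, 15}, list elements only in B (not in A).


A = {4, 8, 10, 11, 15}
B = {1, 6, 12, 15}
Region: only in B (not in A)
Elements: {1, 6, 12}

Elements only in B (not in A): {1, 6, 12}


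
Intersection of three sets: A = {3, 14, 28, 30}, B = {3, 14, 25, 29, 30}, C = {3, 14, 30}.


A ∩ B = {3, 14, 30}
(A ∩ B) ∩ C = {3, 14, 30}

A ∩ B ∩ C = {3, 14, 30}


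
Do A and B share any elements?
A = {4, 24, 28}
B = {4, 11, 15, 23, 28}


Disjoint means A ∩ B = ∅.
A ∩ B = {4, 28}
A ∩ B ≠ ∅, so A and B are NOT disjoint.

Yes — A and B share the element(s) of A ∩ B = {4, 28}, so they are not disjoint


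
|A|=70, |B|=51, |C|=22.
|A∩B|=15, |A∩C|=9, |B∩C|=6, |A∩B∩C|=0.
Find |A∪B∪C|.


|A∪B∪C| = |A|+|B|+|C| - |A∩B|-|A∩C|-|B∩C| + |A∩B∩C|
= 70+51+22 - 15-9-6 + 0
= 143 - 30 + 0
= 113

|A ∪ B ∪ C| = 113


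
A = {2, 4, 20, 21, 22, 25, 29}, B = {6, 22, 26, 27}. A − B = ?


A \ B = elements in A but not in B
A = {2, 4, 20, 21, 22, 25, 29}
B = {6, 22, 26, 27}
Remove from A any elements in B
A \ B = {2, 4, 20, 21, 25, 29}

A \ B = {2, 4, 20, 21, 25, 29}


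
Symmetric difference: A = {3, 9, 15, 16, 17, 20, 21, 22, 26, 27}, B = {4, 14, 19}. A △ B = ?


A △ B = (A \ B) ∪ (B \ A) = elements in exactly one of A or B
A \ B = {3, 9, 15, 16, 17, 20, 21, 22, 26, 27}
B \ A = {4, 14, 19}
A △ B = {3, 4, 9, 14, 15, 16, 17, 19, 20, 21, 22, 26, 27}

A △ B = {3, 4, 9, 14, 15, 16, 17, 19, 20, 21, 22, 26, 27}


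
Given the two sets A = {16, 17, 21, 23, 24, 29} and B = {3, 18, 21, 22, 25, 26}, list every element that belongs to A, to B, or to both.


A ∪ B = all elements in A or B (or both)
A = {16, 17, 21, 23, 24, 29}
B = {3, 18, 21, 22, 25, 26}
A ∪ B = {3, 16, 17, 18, 21, 22, 23, 24, 25, 26, 29}

A ∪ B = {3, 16, 17, 18, 21, 22, 23, 24, 25, 26, 29}


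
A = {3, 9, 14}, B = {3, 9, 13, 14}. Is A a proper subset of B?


A ⊂ B requires: A ⊆ B AND A ≠ B.
A ⊆ B? Yes
A = B? No
A ⊂ B: Yes (A is a proper subset of B)

Yes, A ⊂ B


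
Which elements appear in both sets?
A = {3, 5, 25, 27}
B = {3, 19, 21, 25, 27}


A ∩ B = elements in both A and B
A = {3, 5, 25, 27}
B = {3, 19, 21, 25, 27}
A ∩ B = {3, 25, 27}

A ∩ B = {3, 25, 27}


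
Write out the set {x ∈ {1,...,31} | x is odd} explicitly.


Checking each candidate:
Condition: odd numbers in {1,...,31}
Result = {1, 3, 5, 7, 9, 11, 13, 15, 17, 19, 21, 23, 25, 27, 29, 31}

{1, 3, 5, 7, 9, 11, 13, 15, 17, 19, 21, 23, 25, 27, 29, 31}


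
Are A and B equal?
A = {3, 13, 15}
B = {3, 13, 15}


Two sets are equal iff they have exactly the same elements.
A = {3, 13, 15}
B = {3, 13, 15}
Same elements → A = B

Yes, A = B


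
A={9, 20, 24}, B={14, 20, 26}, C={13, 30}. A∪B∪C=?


A ∪ B = {9, 14, 20, 24, 26}
(A ∪ B) ∪ C = {9, 13, 14, 20, 24, 26, 30}

A ∪ B ∪ C = {9, 13, 14, 20, 24, 26, 30}


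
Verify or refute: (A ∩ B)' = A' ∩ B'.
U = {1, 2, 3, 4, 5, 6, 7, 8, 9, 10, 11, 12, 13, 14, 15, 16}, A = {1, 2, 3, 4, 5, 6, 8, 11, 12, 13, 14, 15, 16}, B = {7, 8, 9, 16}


LHS: A ∩ B = {8, 16}
(A ∩ B)' = U \ (A ∩ B) = {1, 2, 3, 4, 5, 6, 7, 9, 10, 11, 12, 13, 14, 15}
A' = {7, 9, 10}, B' = {1, 2, 3, 4, 5, 6, 10, 11, 12, 13, 14, 15}
Claimed RHS: A' ∩ B' = {10}
Identity is INVALID: LHS = {1, 2, 3, 4, 5, 6, 7, 9, 10, 11, 12, 13, 14, 15} but the RHS claimed here equals {10}. The correct form is (A ∩ B)' = A' ∪ B'.

Identity is invalid: (A ∩ B)' = {1, 2, 3, 4, 5, 6, 7, 9, 10, 11, 12, 13, 14, 15} but A' ∩ B' = {10}. The correct De Morgan law is (A ∩ B)' = A' ∪ B'.


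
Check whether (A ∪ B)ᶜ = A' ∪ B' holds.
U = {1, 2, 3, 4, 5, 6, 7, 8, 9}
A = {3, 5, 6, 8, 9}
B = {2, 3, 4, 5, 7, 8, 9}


LHS: A ∪ B = {2, 3, 4, 5, 6, 7, 8, 9}
(A ∪ B)' = U \ (A ∪ B) = {1}
A' = {1, 2, 4, 7}, B' = {1, 6}
Claimed RHS: A' ∪ B' = {1, 2, 4, 6, 7}
Identity is INVALID: LHS = {1} but the RHS claimed here equals {1, 2, 4, 6, 7}. The correct form is (A ∪ B)' = A' ∩ B'.

Identity is invalid: (A ∪ B)' = {1} but A' ∪ B' = {1, 2, 4, 6, 7}. The correct De Morgan law is (A ∪ B)' = A' ∩ B'.


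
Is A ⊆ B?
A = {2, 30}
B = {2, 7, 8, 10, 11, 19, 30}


A ⊆ B means every element of A is in B.
All elements of A are in B.
So A ⊆ B.

Yes, A ⊆ B


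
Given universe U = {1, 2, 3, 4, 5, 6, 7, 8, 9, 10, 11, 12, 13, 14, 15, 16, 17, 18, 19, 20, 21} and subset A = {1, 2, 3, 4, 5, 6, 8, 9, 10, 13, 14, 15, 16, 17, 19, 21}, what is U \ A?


Aᶜ = U \ A = elements in U but not in A
U = {1, 2, 3, 4, 5, 6, 7, 8, 9, 10, 11, 12, 13, 14, 15, 16, 17, 18, 19, 20, 21}
A = {1, 2, 3, 4, 5, 6, 8, 9, 10, 13, 14, 15, 16, 17, 19, 21}
Aᶜ = {7, 11, 12, 18, 20}

Aᶜ = {7, 11, 12, 18, 20}


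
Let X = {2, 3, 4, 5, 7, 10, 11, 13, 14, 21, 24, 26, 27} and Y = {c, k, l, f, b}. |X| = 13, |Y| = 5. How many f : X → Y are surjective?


n = |X| = 13, k = |Y| = 5. Surjections via inclusion-exclusion:
S(n,k) = Σ(-1)^i × C(k,i) × (k-i)^n, i=0 to k
i=0: (-1)^0×C(5,0)×5^13 = 1220703125
i=1: (-1)^1×C(5,1)×4^13 = -335544320
i=2: (-1)^2×C(5,2)×3^13 = 15943230
i=3: (-1)^3×C(5,3)×2^13 = -81920
i=4: (-1)^4×C(5,4)×1^13 = 5
i=5: (-1)^5×C(5,5)×0^13 = 0
Total = 901020120

Number of surjections = 901020120


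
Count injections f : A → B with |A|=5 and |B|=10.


An injection sends each of |A| = 5 inputs to a distinct output in B.
# injections = |B|·(|B|-1)·…·(|B|-|A|+1) = 10! / (10 - 5)!
= 10 × 9 × 8 × 7 × 6
= 30240

Number of injections = 30240


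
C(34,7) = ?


C(n,k) = n! / (k!(n-k)!)
C(34,7) = 34! / (7!27!)
= 5379616

C(34,7) = 5379616


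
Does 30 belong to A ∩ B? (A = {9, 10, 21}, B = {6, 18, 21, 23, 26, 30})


A = {9, 10, 21}, B = {6, 18, 21, 23, 26, 30}
A ∩ B = elements in both A and B
A ∩ B = {21}
Checking if 30 ∈ A ∩ B
30 is not in A ∩ B → False

30 ∉ A ∩ B


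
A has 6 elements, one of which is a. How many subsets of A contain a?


Subsets of A containing a correspond to subsets of A \ {a}, which has 5 elements.
Count = 2^(n-1) = 2^5
= 32

Number of subsets containing a = 32


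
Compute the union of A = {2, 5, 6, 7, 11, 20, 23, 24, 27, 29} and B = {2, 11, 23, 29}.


A ∪ B = all elements in A or B (or both)
A = {2, 5, 6, 7, 11, 20, 23, 24, 27, 29}
B = {2, 11, 23, 29}
A ∪ B = {2, 5, 6, 7, 11, 20, 23, 24, 27, 29}

A ∪ B = {2, 5, 6, 7, 11, 20, 23, 24, 27, 29}


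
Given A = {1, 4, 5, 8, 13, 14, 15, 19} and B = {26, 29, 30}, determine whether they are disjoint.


Disjoint means A ∩ B = ∅.
A ∩ B = ∅
A ∩ B = ∅, so A and B are disjoint.

Yes, A and B are disjoint


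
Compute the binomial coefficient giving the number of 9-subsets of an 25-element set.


C(n,k) = n! / (k!(n-k)!)
C(25,9) = 25! / (9!16!)
= 2042975

C(25,9) = 2042975


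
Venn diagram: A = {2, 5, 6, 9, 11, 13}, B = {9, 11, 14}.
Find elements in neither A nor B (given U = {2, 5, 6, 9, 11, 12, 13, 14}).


A = {2, 5, 6, 9, 11, 13}
B = {9, 11, 14}
Region: in neither A nor B (given U = {2, 5, 6, 9, 11, 12, 13, 14})
Elements: {12}

Elements in neither A nor B (given U = {2, 5, 6, 9, 11, 12, 13, 14}): {12}


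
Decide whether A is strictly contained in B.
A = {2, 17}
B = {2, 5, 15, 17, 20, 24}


A ⊂ B requires: A ⊆ B AND A ≠ B.
A ⊆ B? Yes
A = B? No
A ⊂ B: Yes (A is a proper subset of B)

Yes, A ⊂ B


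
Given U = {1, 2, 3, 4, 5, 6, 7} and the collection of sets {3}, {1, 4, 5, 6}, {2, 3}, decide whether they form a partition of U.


A partition requires: (1) non-empty parts, (2) pairwise disjoint, (3) union = U
Parts: {3}, {1, 4, 5, 6}, {2, 3}
Union of parts: {1, 2, 3, 4, 5, 6}
U = {1, 2, 3, 4, 5, 6, 7}
All non-empty? True
Pairwise disjoint? False
Covers U? False

No, not a valid partition


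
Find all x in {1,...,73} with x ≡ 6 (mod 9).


Checking each candidate:
Condition: x in {1,...,73} with x ≡ 6 (mod 9)
Result = {6, 15, 24, 33, 42, 51, 60, 69}

{6, 15, 24, 33, 42, 51, 60, 69}


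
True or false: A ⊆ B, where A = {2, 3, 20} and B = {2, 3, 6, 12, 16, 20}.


A ⊆ B means every element of A is in B.
All elements of A are in B.
So A ⊆ B.

Yes, A ⊆ B


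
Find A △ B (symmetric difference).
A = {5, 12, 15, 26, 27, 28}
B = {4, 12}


A △ B = (A \ B) ∪ (B \ A) = elements in exactly one of A or B
A \ B = {5, 15, 26, 27, 28}
B \ A = {4}
A △ B = {4, 5, 15, 26, 27, 28}

A △ B = {4, 5, 15, 26, 27, 28}


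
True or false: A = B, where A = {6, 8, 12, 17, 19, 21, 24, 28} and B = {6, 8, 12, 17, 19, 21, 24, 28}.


Two sets are equal iff they have exactly the same elements.
A = {6, 8, 12, 17, 19, 21, 24, 28}
B = {6, 8, 12, 17, 19, 21, 24, 28}
Same elements → A = B

Yes, A = B


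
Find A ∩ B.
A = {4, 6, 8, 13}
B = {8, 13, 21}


A ∩ B = elements in both A and B
A = {4, 6, 8, 13}
B = {8, 13, 21}
A ∩ B = {8, 13}

A ∩ B = {8, 13}


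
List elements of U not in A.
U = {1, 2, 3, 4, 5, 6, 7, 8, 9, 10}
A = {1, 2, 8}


Aᶜ = U \ A = elements in U but not in A
U = {1, 2, 3, 4, 5, 6, 7, 8, 9, 10}
A = {1, 2, 8}
Aᶜ = {3, 4, 5, 6, 7, 9, 10}

Aᶜ = {3, 4, 5, 6, 7, 9, 10}


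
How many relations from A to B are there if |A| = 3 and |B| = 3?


A relation from A to B is any subset of A × B.
|A × B| = 3 × 3 = 9
# relations = 2^|A × B| = 2^9 = 512

Number of relations = 512


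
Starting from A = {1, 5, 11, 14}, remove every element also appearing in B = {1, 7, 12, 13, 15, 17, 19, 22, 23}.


A \ B = elements in A but not in B
A = {1, 5, 11, 14}
B = {1, 7, 12, 13, 15, 17, 19, 22, 23}
Remove from A any elements in B
A \ B = {5, 11, 14}

A \ B = {5, 11, 14}


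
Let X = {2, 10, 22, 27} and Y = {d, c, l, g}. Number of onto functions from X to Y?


n = |X| = 4, k = |Y| = 4. Surjections via inclusion-exclusion:
S(n,k) = Σ(-1)^i × C(k,i) × (k-i)^n, i=0 to k
i=0: (-1)^0×C(4,0)×4^4 = 256
i=1: (-1)^1×C(4,1)×3^4 = -324
i=2: (-1)^2×C(4,2)×2^4 = 96
i=3: (-1)^3×C(4,3)×1^4 = -4
i=4: (-1)^4×C(4,4)×0^4 = 0
Total = 24

Number of surjections = 24


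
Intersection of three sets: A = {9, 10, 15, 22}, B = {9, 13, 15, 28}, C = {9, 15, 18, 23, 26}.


A ∩ B = {9, 15}
(A ∩ B) ∩ C = {9, 15}

A ∩ B ∩ C = {9, 15}


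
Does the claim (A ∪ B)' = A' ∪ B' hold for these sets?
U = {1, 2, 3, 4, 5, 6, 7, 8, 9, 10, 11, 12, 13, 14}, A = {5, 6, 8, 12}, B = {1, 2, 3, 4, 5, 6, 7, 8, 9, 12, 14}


LHS: A ∪ B = {1, 2, 3, 4, 5, 6, 7, 8, 9, 12, 14}
(A ∪ B)' = U \ (A ∪ B) = {10, 11, 13}
A' = {1, 2, 3, 4, 7, 9, 10, 11, 13, 14}, B' = {10, 11, 13}
Claimed RHS: A' ∪ B' = {1, 2, 3, 4, 7, 9, 10, 11, 13, 14}
Identity is INVALID: LHS = {10, 11, 13} but the RHS claimed here equals {1, 2, 3, 4, 7, 9, 10, 11, 13, 14}. The correct form is (A ∪ B)' = A' ∩ B'.

Identity is invalid: (A ∪ B)' = {10, 11, 13} but A' ∪ B' = {1, 2, 3, 4, 7, 9, 10, 11, 13, 14}. The correct De Morgan law is (A ∪ B)' = A' ∩ B'.


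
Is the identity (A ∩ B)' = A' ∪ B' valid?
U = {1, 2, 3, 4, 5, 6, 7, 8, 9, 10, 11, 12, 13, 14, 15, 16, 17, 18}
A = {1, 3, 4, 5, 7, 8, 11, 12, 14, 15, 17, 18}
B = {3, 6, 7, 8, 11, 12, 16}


LHS: A ∩ B = {3, 7, 8, 11, 12}
(A ∩ B)' = U \ (A ∩ B) = {1, 2, 4, 5, 6, 9, 10, 13, 14, 15, 16, 17, 18}
A' = {2, 6, 9, 10, 13, 16}, B' = {1, 2, 4, 5, 9, 10, 13, 14, 15, 17, 18}
Claimed RHS: A' ∪ B' = {1, 2, 4, 5, 6, 9, 10, 13, 14, 15, 16, 17, 18}
Identity is VALID: LHS = RHS = {1, 2, 4, 5, 6, 9, 10, 13, 14, 15, 16, 17, 18} ✓

Identity is valid. (A ∩ B)' = A' ∪ B' = {1, 2, 4, 5, 6, 9, 10, 13, 14, 15, 16, 17, 18}


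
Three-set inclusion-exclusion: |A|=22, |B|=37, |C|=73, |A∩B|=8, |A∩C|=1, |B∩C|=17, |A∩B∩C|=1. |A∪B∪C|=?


|A∪B∪C| = |A|+|B|+|C| - |A∩B|-|A∩C|-|B∩C| + |A∩B∩C|
= 22+37+73 - 8-1-17 + 1
= 132 - 26 + 1
= 107

|A ∪ B ∪ C| = 107


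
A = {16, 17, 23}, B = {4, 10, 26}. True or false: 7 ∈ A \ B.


A = {16, 17, 23}, B = {4, 10, 26}
A \ B = elements in A but not in B
A \ B = {16, 17, 23}
Checking if 7 ∈ A \ B
7 is not in A \ B → False

7 ∉ A \ B


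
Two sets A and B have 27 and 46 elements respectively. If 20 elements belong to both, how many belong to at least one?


|A ∪ B| = |A| + |B| - |A ∩ B|
= 27 + 46 - 20
= 53

|A ∪ B| = 53


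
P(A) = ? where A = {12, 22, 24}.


|A| = 3, so |P(A)| = 2^3 = 8
Enumerate subsets by cardinality (0 to 3):
∅, {12}, {22}, {24}, {12, 22}, {12, 24}, {22, 24}, {12, 22, 24}

P(A) has 8 subsets: ∅, {12}, {22}, {24}, {12, 22}, {12, 24}, {22, 24}, {12, 22, 24}


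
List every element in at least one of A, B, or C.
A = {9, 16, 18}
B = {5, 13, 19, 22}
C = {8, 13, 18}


A ∪ B = {5, 9, 13, 16, 18, 19, 22}
(A ∪ B) ∪ C = {5, 8, 9, 13, 16, 18, 19, 22}

A ∪ B ∪ C = {5, 8, 9, 13, 16, 18, 19, 22}


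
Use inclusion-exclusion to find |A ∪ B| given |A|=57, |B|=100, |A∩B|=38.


|A ∪ B| = |A| + |B| - |A ∩ B|
= 57 + 100 - 38
= 119

|A ∪ B| = 119


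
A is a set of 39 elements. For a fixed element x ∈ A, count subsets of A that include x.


Subsets of A containing x correspond to subsets of A \ {x}, which has 38 elements.
Count = 2^(n-1) = 2^38
= 274877906944

Number of subsets containing x = 274877906944


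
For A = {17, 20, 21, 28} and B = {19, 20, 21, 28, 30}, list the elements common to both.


A ∩ B = elements in both A and B
A = {17, 20, 21, 28}
B = {19, 20, 21, 28, 30}
A ∩ B = {20, 21, 28}

A ∩ B = {20, 21, 28}


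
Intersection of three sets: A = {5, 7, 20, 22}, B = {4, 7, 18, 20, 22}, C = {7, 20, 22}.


A ∩ B = {7, 20, 22}
(A ∩ B) ∩ C = {7, 20, 22}

A ∩ B ∩ C = {7, 20, 22}


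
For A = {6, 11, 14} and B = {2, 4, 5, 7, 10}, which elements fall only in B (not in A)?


A = {6, 11, 14}
B = {2, 4, 5, 7, 10}
Region: only in B (not in A)
Elements: {2, 4, 5, 7, 10}

Elements only in B (not in A): {2, 4, 5, 7, 10}


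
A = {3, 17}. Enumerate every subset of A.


|A| = 2, so |P(A)| = 2^2 = 4
Enumerate subsets by cardinality (0 to 2):
∅, {3}, {17}, {3, 17}

P(A) has 4 subsets: ∅, {3}, {17}, {3, 17}


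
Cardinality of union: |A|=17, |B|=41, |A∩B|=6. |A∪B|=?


|A ∪ B| = |A| + |B| - |A ∩ B|
= 17 + 41 - 6
= 52

|A ∪ B| = 52


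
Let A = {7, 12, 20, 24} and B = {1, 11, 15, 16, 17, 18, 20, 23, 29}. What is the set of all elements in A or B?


A ∪ B = all elements in A or B (or both)
A = {7, 12, 20, 24}
B = {1, 11, 15, 16, 17, 18, 20, 23, 29}
A ∪ B = {1, 7, 11, 12, 15, 16, 17, 18, 20, 23, 24, 29}

A ∪ B = {1, 7, 11, 12, 15, 16, 17, 18, 20, 23, 24, 29}
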